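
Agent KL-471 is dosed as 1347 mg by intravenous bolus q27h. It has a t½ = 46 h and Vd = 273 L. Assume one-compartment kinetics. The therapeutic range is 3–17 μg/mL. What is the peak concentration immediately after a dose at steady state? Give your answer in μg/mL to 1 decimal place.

Over one 27-h interval, 27/46 ≈ 0.58696 half-lives elapse, leaving f ≈ 0.6657 of each dose.
At steady state, accumulation factor R = 1/(1 − e^(−kτ)) ≈ 2.9913.
Single-dose peak C₀ = D/Vd = 1347/273 ≈ 4.934 μg/mL.
Steady-state peak Cmax,ss = C₀·R ≈ 4.934 × 2.9913 ≈ 14.759 μg/mL.
Peak 14.8 μg/mL vs MTC 17 μg/mL: below toxic threshold.

14.8 μg/mL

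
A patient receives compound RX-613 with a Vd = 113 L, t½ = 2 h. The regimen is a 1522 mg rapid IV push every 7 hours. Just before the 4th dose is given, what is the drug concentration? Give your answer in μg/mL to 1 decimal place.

1.3 μg/mL

f = (1/2)^(τ/t½) = (1/2)^(7/2) ≈ 0.0884.
C₀ = D/Vd = 1522/113 ≈ 13.469 μg/mL.
Before the 4th dose, 3 doses have been given. Superposition: Cmin = C₀·(f + f² + … + f^3).
≈ 13.469 × (0.0884 + 0.0078 + 0.0007) ≈ 13.469 × 0.0969 ≈ 1.305 μg/mL.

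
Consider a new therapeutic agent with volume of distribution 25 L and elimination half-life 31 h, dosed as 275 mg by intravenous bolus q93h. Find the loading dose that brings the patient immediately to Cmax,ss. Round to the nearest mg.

314 mg

f = (1/2)^(93/31) ≈ 0.125000; accumulation ratio R = 1/(1−f) ≈ 1.14286.
Loading dose to hit Cmax,ss on first dose: D_load = D_maint·R ≈ 275 × 1.14286 ≈ 314.29 mg.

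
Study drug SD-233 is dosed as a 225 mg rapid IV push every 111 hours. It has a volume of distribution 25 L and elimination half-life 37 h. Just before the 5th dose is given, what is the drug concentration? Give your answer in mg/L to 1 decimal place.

f = (1/2)^(τ/t½) = (1/2)^(111/37) ≈ 0.1250.
C₀ = D/Vd = 225/25 ≈ 9.000 mg/L.
Before the 5th dose, 4 doses have been given. Superposition: Cmin = C₀·(f + f² + … + f^4).
≈ 9.000 × (0.1250 + 0.0156 + 0.0020 + 0.0002) ≈ 9.000 × 0.1428 ≈ 1.285 mg/L.

1.3 mg/L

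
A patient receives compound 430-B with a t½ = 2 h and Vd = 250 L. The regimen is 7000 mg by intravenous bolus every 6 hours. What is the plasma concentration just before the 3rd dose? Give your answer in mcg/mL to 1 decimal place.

f = (1/2)^(τ/t½) = (1/2)^(6/2) ≈ 0.1250.
C₀ = D/Vd = 7000/250 ≈ 28.000 mcg/mL.
Before the 3rd dose, 2 doses have been given. Superposition: Cmin = C₀·(f + f²).
≈ 28.000 × (0.1250 + 0.0156) ≈ 28.000 × 0.1406 ≈ 3.937 mcg/mL.

3.9 mcg/mL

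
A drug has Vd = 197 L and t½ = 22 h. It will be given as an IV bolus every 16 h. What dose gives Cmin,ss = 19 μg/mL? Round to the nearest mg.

τ/t½ = 16/22 ≈ 0.72727, so f = (1/2)^(16/22) ≈ 0.604045.
Cmin,ss = (D/Vd)·f/(1−f), so D = Cmin,ss·Vd·(1−f)/f.
D = 19 × 197 × (1−f)/f ≈ 19 × 197 × 0.65551 ≈ 2453.57 mg.

2454 mg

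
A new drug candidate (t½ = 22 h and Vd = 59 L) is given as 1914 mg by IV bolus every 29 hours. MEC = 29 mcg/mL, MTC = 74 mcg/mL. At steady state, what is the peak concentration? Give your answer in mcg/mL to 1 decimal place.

54.2 mcg/mL

τ/t½ = 29/22 ≈ 1.3182, so fraction remaining f = (1/2)^(29/22) ≈ 0.4010.
Accumulation ratio R = 1/(1 − f) ≈ 1/0.5990 ≈ 1.6694.
Each bolus raises the concentration by D/Vd = 1914/59 ≈ 32.441 mcg/mL.
Steady-state peak Cmax,ss = C₀·R ≈ 32.441 × 1.6694 ≈ 54.157 mcg/mL.
Peak 54.2 mcg/mL vs MTC 74 mcg/mL: below toxic threshold.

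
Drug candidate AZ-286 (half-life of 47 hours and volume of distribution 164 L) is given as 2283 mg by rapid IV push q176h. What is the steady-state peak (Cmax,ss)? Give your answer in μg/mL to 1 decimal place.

τ/t½ = 176/47 ≈ 3.7447, so fraction remaining f = (1/2)^(176/47) ≈ 0.0746.
Accumulation ratio R = 1/(1 − f) ≈ 1/0.9254 ≈ 1.0806.
Each bolus raises the concentration by D/Vd = 2283/164 ≈ 13.921 μg/mL.
Cmax,ss = C₀/(1 − f) ≈ 13.921/0.9254 ≈ 15.043 μg/mL.

15.0 μg/mL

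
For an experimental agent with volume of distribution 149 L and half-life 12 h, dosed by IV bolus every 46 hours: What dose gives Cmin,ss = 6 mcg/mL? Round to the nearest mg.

τ/t½ = 46/12 ≈ 3.8333, so f = (1/2)^(46/12) ≈ 0.070154.
Cmin,ss = (D/Vd)·f/(1−f), so D = Cmin,ss·Vd·(1−f)/f.
D = 6 × 149 × (1−f)/f ≈ 6 × 149 × 13.25435 ≈ 11849.39 mg.

11849 mg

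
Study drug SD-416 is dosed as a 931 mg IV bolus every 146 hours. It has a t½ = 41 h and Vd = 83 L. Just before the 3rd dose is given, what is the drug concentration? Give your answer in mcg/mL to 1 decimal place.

f = (1/2)^(τ/t½) = (1/2)^(146/41) ≈ 0.0847.
C₀ = D/Vd = 931/83 ≈ 11.217 mcg/mL.
Before the 3rd dose, 2 doses have been given. Superposition: Cmin = C₀·(f + f²).
≈ 11.217 × (0.0847 + 0.0072) ≈ 11.217 × 0.0919 ≈ 1.031 mcg/mL.

1.0 mcg/mL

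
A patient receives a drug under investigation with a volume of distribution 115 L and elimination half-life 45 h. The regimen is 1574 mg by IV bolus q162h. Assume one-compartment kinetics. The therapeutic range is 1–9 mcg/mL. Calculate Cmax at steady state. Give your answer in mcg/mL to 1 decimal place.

τ/t½ = 162/45 ≈ 3.6, so fraction remaining f = (1/2)^(162/45) ≈ 0.0825.
Accumulation ratio R = 1/(1 − f) ≈ 1/0.9175 ≈ 1.0899.
Single-dose peak C₀ = D/Vd = 1574/115 ≈ 13.687 mcg/mL.
Steady-state peak Cmax,ss = C₀·R ≈ 13.687 × 1.0899 ≈ 14.917 mcg/mL.
Peak 14.9 mcg/mL vs MTC 9 mcg/mL: exceeds toxic threshold.

14.9 mcg/mL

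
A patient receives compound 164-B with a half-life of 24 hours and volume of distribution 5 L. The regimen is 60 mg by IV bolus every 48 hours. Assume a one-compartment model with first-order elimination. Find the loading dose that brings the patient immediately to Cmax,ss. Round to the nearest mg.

f = (1/2)^(48/24) ≈ 0.250000; accumulation ratio R = 1/(1−f) ≈ 1.33333.
Loading dose to hit Cmax,ss on first dose: D_load = D_maint·R ≈ 60 × 1.33333 ≈ 80.00 mg.

80 mg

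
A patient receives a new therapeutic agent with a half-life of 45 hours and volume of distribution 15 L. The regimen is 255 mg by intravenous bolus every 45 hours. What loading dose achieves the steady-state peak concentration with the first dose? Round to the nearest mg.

510 mg

f = (1/2)^(45/45) ≈ 0.500000; accumulation ratio R = 1/(1−f) ≈ 2.00000.
Loading dose to hit Cmax,ss on first dose: D_load = D_maint·R ≈ 255 × 2.00000 ≈ 510.00 mg.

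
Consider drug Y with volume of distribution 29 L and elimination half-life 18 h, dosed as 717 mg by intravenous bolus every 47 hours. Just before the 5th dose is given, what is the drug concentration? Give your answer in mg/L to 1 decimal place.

4.8 mg/L

f = (1/2)^(τ/t½) = (1/2)^(47/18) ≈ 0.1637.
C₀ = D/Vd = 717/29 ≈ 24.724 mg/L.
Before the 5th dose, 4 doses have been given. Superposition: Cmin = C₀·(f + f² + … + f^4).
≈ 24.724 × (0.1637 + 0.0268 + 0.0044 + 0.0007) ≈ 24.724 × 0.1956 ≈ 4.836 mg/L.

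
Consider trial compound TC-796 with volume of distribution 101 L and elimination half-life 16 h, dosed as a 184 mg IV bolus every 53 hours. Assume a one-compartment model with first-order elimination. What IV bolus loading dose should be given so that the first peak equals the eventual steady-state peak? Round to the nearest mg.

205 mg

f = (1/2)^(53/16) ≈ 0.100656; accumulation ratio R = 1/(1−f) ≈ 1.11192.
Loading dose to hit Cmax,ss on first dose: D_load = D_maint·R ≈ 184 × 1.11192 ≈ 204.59 mg.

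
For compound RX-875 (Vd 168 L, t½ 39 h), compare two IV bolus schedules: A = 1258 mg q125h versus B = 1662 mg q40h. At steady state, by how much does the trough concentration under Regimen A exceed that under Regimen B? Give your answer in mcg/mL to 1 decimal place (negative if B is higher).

-8.6 mcg/mL

Regimen A: f = (1/2)^(125/39) ≈ 0.1084; Cmin,ss = (1258/168)·f/(1−f) ≈ 0.910 mcg/mL.
Regimen B: f = (1/2)^(40/39) ≈ 0.4912; Cmin,ss = (1662/168)·f/(1−f) ≈ 9.551 mcg/mL.
Difference ≈ 0.910 − 9.551 ≈ -8.641 mcg/mL.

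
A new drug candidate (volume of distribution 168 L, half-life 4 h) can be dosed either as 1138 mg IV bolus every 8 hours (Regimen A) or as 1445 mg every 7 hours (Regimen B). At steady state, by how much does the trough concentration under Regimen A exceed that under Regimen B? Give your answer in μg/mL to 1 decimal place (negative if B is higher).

Regimen A: f = (1/2)^(8/4) ≈ 0.2500; Cmin,ss = (1138/168)·f/(1−f) ≈ 2.258 μg/mL.
Regimen B: f = (1/2)^(7/4) ≈ 0.2973; Cmin,ss = (1445/168)·f/(1−f) ≈ 3.639 μg/mL.
Difference ≈ 2.258 − 3.639 ≈ -1.381 μg/mL.

-1.4 μg/mL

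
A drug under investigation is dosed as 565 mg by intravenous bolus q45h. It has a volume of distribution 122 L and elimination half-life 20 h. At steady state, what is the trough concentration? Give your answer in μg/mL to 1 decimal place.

1.2 μg/mL

τ/t½ = 45/20 ≈ 2.25, so fraction remaining f = (1/2)^(45/20) ≈ 0.2102.
Single-dose peak C₀ = D/Vd = 565/122 ≈ 4.631 μg/mL.
Steady-state trough Cmin,ss = C₀·f/(1−f) ≈ 4.631 × 0.2102/0.7898 ≈ 1.233 μg/mL.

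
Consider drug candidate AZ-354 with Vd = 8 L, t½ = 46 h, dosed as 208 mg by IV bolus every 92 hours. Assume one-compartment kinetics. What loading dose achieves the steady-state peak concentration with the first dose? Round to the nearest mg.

f = (1/2)^(92/46) ≈ 0.250000; accumulation ratio R = 1/(1−f) ≈ 1.33333.
Loading dose to hit Cmax,ss on first dose: D_load = D_maint·R ≈ 208 × 1.33333 ≈ 277.33 mg.

277 mg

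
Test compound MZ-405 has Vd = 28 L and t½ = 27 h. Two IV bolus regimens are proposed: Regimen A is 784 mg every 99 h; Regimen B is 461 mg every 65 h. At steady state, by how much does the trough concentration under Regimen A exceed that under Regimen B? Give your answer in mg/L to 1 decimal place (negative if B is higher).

Regimen A: f = (1/2)^(99/27) ≈ 0.0787; Cmin,ss = (784/28)·f/(1−f) ≈ 2.392 mg/L.
Regimen B: f = (1/2)^(65/27) ≈ 0.1885; Cmin,ss = (461/28)·f/(1−f) ≈ 3.824 mg/L.
Difference ≈ 2.392 − 3.824 ≈ -1.432 mg/L.

-1.4 mg/L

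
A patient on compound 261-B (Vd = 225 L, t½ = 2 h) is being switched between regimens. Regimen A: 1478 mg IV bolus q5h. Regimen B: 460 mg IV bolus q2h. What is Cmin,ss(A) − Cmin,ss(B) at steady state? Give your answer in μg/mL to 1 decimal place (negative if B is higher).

-0.6 μg/mL

Regimen A: f = (1/2)^(5/2) ≈ 0.1768; Cmin,ss = (1478/225)·f/(1−f) ≈ 1.411 μg/mL.
Regimen B: f = (1/2)^(2/2) ≈ 0.5000; Cmin,ss = (460/225)·f/(1−f) ≈ 2.044 μg/mL.
Difference ≈ 1.411 − 2.044 ≈ -0.633 μg/mL.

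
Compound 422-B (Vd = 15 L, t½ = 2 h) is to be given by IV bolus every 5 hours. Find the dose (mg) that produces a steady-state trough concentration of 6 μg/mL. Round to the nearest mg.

τ/t½ = 5/2 ≈ 2.5, so f = (1/2)^(5/2) ≈ 0.176777.
Cmin,ss = (D/Vd)·f/(1−f), so D = Cmin,ss·Vd·(1−f)/f.
D = 6 × 15 × (1−f)/f ≈ 6 × 15 × 4.65684 ≈ 419.12 mg.

419 mg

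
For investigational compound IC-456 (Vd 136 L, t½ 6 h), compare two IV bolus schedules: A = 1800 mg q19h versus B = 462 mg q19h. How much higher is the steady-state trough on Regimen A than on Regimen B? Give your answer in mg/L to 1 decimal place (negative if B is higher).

Regimen A: f = (1/2)^(19/6) ≈ 0.1114; Cmin,ss = (1800/136)·f/(1−f) ≈ 1.659 mg/L.
Regimen B: f = (1/2)^(19/6) ≈ 0.1114; Cmin,ss = (462/136)·f/(1−f) ≈ 0.426 mg/L.
Difference ≈ 1.659 − 0.426 ≈ 1.233 mg/L.

1.2 mg/L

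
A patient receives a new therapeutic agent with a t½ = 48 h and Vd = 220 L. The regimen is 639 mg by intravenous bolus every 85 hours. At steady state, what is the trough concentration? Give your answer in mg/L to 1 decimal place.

k = ln2/t½ = ln2/48 ≈ 0.014441 h⁻¹; fraction remaining f = e^(−kτ) = e^(−0.014441×85) ≈ 0.2930.
Each bolus raises the concentration by D/Vd = 639/220 ≈ 2.905 mg/L.
Steady-state trough Cmin,ss = C₀·f/(1−f) ≈ 2.905 × 0.2930/0.7070 ≈ 1.204 mg/L.

1.2 mg/L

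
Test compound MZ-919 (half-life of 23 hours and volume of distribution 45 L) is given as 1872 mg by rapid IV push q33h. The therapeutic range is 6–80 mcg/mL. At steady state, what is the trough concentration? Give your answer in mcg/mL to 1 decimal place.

24.4 mcg/mL

τ/t½ = 33/23 ≈ 1.4348, so fraction remaining f = (1/2)^(33/23) ≈ 0.3699.
At steady state, accumulation factor R = 1/(1 − e^(−kτ)) ≈ 1.5870.
Single-dose peak C₀ = D/Vd = 1872/45 ≈ 41.600 mcg/mL.
Cmax,ss = C₀/(1 − f) ≈ 41.600/0.6301 ≈ 66.021 mcg/mL.
Steady-state trough Cmin,ss = Cmax,ss·f ≈ 66.021 × 0.3699 ≈ 24.421 mcg/mL.
Trough 24.4 mcg/mL vs MEC 6 mcg/mL: adequate.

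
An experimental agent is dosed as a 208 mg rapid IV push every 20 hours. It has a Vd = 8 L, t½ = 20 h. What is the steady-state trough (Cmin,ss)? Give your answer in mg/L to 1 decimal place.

τ = 20 h = 1 half-life, so f = (1/2)^1 = 0.5.
At steady state, R = 1/(1 − 0.5) = 2/1.
Single-dose peak C₀ = D/Vd = 208/8 = 26 mg/L.
Steady-state peak Cmax,ss = C₀·R = 26 × 2/1 ≈ 52.000 mg/L.
Steady-state trough Cmin,ss = Cmax,ss·f ≈ 52.000 × 0.5 ≈ 26.000 mg/L.

26.0 mg/L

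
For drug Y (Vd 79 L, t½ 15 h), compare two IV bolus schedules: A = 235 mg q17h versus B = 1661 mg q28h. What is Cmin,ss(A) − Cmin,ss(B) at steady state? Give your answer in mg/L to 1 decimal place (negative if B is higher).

-5.5 mg/L

Regimen A: f = (1/2)^(17/15) ≈ 0.4559; Cmin,ss = (235/79)·f/(1−f) ≈ 2.492 mg/L.
Regimen B: f = (1/2)^(28/15) ≈ 0.2742; Cmin,ss = (1661/79)·f/(1−f) ≈ 7.943 mg/L.
Difference ≈ 2.492 − 7.943 ≈ -5.451 mg/L.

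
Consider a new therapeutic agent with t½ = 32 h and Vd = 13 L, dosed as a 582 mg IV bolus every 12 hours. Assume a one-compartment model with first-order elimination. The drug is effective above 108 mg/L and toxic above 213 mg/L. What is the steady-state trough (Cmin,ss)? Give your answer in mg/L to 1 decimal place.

τ/t½ = 12/32 ≈ 0.375, so fraction remaining f = (1/2)^(12/32) ≈ 0.7711.
Single-dose peak C₀ = D/Vd = 582/13 ≈ 44.769 mg/L.
Steady-state trough Cmin,ss = C₀·f/(1−f) ≈ 44.769 × 0.7711/0.2289 ≈ 150.814 mg/L.
Trough 150.8 mg/L vs MEC 108 mg/L: adequate.

150.8 mg/L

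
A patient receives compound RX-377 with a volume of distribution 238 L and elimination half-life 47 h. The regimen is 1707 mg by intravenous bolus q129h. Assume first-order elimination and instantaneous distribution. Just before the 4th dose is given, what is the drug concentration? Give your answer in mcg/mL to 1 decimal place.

f = (1/2)^(τ/t½) = (1/2)^(129/47) ≈ 0.1492.
C₀ = D/Vd = 1707/238 ≈ 7.172 mcg/mL.
Before the 4th dose, 3 doses have been given. Superposition: Cmin = C₀·(f + f² + … + f^3).
≈ 7.172 × (0.1492 + 0.0223 + 0.0033) ≈ 7.172 × 0.1748 ≈ 1.254 mcg/mL.

1.3 mcg/mL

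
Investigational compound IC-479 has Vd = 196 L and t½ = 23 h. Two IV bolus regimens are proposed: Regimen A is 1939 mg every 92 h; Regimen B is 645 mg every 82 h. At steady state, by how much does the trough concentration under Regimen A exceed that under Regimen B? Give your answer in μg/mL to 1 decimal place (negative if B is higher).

0.4 μg/mL

Regimen A: f = (1/2)^(92/23) ≈ 0.0625; Cmin,ss = (1939/196)·f/(1−f) ≈ 0.660 μg/mL.
Regimen B: f = (1/2)^(82/23) ≈ 0.0845; Cmin,ss = (645/196)·f/(1−f) ≈ 0.304 μg/mL.
Difference ≈ 0.660 − 0.304 ≈ 0.356 μg/mL.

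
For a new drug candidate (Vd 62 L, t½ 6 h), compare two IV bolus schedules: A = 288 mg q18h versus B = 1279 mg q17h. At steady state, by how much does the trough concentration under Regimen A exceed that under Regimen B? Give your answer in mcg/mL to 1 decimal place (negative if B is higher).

Regimen A: f = (1/2)^(18/6) ≈ 0.1250; Cmin,ss = (288/62)·f/(1−f) ≈ 0.664 mcg/mL.
Regimen B: f = (1/2)^(17/6) ≈ 0.1403; Cmin,ss = (1279/62)·f/(1−f) ≈ 3.367 mcg/mL.
Difference ≈ 0.664 − 3.367 ≈ -2.703 mcg/mL.

-2.7 mcg/mL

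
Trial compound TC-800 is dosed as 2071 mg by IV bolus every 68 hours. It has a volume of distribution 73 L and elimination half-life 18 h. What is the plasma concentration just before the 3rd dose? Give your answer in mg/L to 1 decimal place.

2.2 mg/L

f = (1/2)^(τ/t½) = (1/2)^(68/18) ≈ 0.0729.
C₀ = D/Vd = 2071/73 ≈ 28.370 mg/L.
Before the 3rd dose, 2 doses have been given. Superposition: Cmin = C₀·(f + f²).
≈ 28.370 × (0.0729 + 0.0053) ≈ 28.370 × 0.0782 ≈ 2.219 mg/L.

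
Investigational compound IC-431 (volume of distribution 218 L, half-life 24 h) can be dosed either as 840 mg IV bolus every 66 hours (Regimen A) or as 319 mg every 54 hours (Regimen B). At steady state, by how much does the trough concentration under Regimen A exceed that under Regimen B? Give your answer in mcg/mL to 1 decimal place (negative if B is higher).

Regimen A: f = (1/2)^(66/24) ≈ 0.1487; Cmin,ss = (840/218)·f/(1−f) ≈ 0.673 mcg/mL.
Regimen B: f = (1/2)^(54/24) ≈ 0.2102; Cmin,ss = (319/218)·f/(1−f) ≈ 0.389 mcg/mL.
Difference ≈ 0.673 − 0.389 ≈ 0.284 mcg/mL.

0.3 mcg/mL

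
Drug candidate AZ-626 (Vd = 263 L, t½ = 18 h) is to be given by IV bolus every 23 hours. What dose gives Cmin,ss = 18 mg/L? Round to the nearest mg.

τ/t½ = 23/18 ≈ 1.2778, so f = (1/2)^(23/18) ≈ 0.412430.
Cmin,ss = (D/Vd)·f/(1−f), so D = Cmin,ss·Vd·(1−f)/f.
D = 18 × 263 × (1−f)/f ≈ 18 × 263 × 1.42465 ≈ 6744.29 mg.

6744 mg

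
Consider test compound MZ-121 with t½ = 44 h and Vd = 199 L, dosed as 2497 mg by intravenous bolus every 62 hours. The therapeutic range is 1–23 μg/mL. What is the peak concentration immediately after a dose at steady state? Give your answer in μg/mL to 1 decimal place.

Over one 62-h interval, 62/44 ≈ 1.4091 half-lives elapse, leaving f ≈ 0.3765 of each dose.
At steady state, accumulation factor R = 1/(1 − e^(−kτ)) ≈ 1.6038.
Each bolus raises the concentration by D/Vd = 2497/199 ≈ 12.548 μg/mL.
Steady-state peak Cmax,ss = C₀·R ≈ 12.548 × 1.6038 ≈ 20.124 μg/mL.
Peak 20.1 μg/mL vs MTC 23 μg/mL: below toxic threshold.

20.1 μg/mL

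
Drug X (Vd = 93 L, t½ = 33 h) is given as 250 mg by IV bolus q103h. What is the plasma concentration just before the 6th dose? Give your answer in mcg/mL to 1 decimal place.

0.3 mcg/mL

f = (1/2)^(τ/t½) = (1/2)^(103/33) ≈ 0.1149.
C₀ = D/Vd = 250/93 ≈ 2.688 mcg/mL.
Before the 6th dose, 5 doses have been given. Superposition: Cmin = C₀·(f + f² + … + f^5).
≈ 2.688 × (0.1149 + 0.0132 + 0.0015 + 0.0002 + 0.0000) ≈ 2.688 × 0.1298 ≈ 0.349 mcg/mL.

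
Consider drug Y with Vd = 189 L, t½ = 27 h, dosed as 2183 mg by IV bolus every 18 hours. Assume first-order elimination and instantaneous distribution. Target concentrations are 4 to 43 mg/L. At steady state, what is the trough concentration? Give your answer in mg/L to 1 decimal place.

k = ln2/t½ = ln2/27 ≈ 0.025672 h⁻¹; fraction remaining f = e^(−kτ) = e^(−0.025672×18) ≈ 0.6300.
Single-dose peak C₀ = D/Vd = 2183/189 ≈ 11.550 mg/L.
Steady-state trough Cmin,ss = C₀·f/(1−f) ≈ 11.550 × 0.6300/0.3700 ≈ 19.666 mg/L.
Trough 19.7 mg/L vs MEC 4 mg/L: adequate.

19.7 mg/L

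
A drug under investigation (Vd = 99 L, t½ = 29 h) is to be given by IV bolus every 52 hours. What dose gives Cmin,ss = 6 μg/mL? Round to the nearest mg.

τ/t½ = 52/29 ≈ 1.7931, so f = (1/2)^(52/29) ≈ 0.288551.
Cmin,ss = (D/Vd)·f/(1−f), so D = Cmin,ss·Vd·(1−f)/f.
D = 6 × 99 × (1−f)/f ≈ 6 × 99 × 2.46559 ≈ 1464.56 mg.

1465 mg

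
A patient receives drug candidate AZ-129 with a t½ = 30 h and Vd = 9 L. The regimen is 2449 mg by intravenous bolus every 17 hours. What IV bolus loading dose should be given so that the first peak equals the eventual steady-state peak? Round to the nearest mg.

f = (1/2)^(17/30) ≈ 0.675175; accumulation ratio R = 1/(1−f) ≈ 3.07858.
Loading dose to hit Cmax,ss on first dose: D_load = D_maint·R ≈ 2449 × 3.07858 ≈ 7539.44 mg.

7539 mg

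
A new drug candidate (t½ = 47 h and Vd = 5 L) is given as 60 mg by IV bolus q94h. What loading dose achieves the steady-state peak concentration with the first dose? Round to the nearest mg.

f = (1/2)^(94/47) ≈ 0.250000; accumulation ratio R = 1/(1−f) ≈ 1.33333.
Loading dose to hit Cmax,ss on first dose: D_load = D_maint·R ≈ 60 × 1.33333 ≈ 80.00 mg.

80 mg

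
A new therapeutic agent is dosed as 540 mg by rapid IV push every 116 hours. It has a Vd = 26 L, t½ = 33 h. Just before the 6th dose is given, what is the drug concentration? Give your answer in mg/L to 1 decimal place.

f = (1/2)^(τ/t½) = (1/2)^(116/33) ≈ 0.0875.
C₀ = D/Vd = 540/26 ≈ 20.769 mg/L.
Before the 6th dose, 5 doses have been given. Superposition: Cmin = C₀·(f + f² + … + f^5).
≈ 20.769 × (0.0875 + 0.0077 + 0.0007 + 0.0001 + 0.0000) ≈ 20.769 × 0.0960 ≈ 1.994 mg/L.

2.0 mg/L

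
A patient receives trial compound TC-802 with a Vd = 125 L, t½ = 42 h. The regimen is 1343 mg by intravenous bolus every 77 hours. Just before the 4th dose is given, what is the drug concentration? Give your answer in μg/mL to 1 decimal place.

4.1 μg/mL

f = (1/2)^(τ/t½) = (1/2)^(77/42) ≈ 0.2806.
C₀ = D/Vd = 1343/125 ≈ 10.744 μg/mL.
Before the 4th dose, 3 doses have been given. Superposition: Cmin = C₀·(f + f² + … + f^3).
≈ 10.744 × (0.2806 + 0.0787 + 0.0221) ≈ 10.744 × 0.3814 ≈ 4.098 μg/mL.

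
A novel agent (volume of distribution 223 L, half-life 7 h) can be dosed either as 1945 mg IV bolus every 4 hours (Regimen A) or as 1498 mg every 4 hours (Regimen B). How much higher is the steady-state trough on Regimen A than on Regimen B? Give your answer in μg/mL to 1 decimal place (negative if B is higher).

4.1 μg/mL

Regimen A: f = (1/2)^(4/7) ≈ 0.6730; Cmin,ss = (1945/223)·f/(1−f) ≈ 17.951 μg/mL.
Regimen B: f = (1/2)^(4/7) ≈ 0.6730; Cmin,ss = (1498/223)·f/(1−f) ≈ 13.825 μg/mL.
Difference ≈ 17.951 − 13.825 ≈ 4.126 μg/mL.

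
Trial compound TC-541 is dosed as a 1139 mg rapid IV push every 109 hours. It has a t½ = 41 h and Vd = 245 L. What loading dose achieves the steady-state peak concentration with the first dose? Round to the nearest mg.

f = (1/2)^(109/41) ≈ 0.158380; accumulation ratio R = 1/(1−f) ≈ 1.18818.
Loading dose to hit Cmax,ss on first dose: D_load = D_maint·R ≈ 1139 × 1.18818 ≈ 1353.34 mg.

1353 mg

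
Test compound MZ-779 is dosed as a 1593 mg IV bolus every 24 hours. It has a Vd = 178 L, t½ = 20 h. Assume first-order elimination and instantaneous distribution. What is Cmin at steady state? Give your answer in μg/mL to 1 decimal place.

k = ln2/t½ = ln2/20 ≈ 0.034657 h⁻¹; fraction remaining f = e^(−kτ) = e^(−0.034657×24) ≈ 0.4353.
Accumulation ratio R = 1/(1 − f) ≈ 1/0.5647 ≈ 1.7709.
Single-dose peak C₀ = D/Vd = 1593/178 ≈ 8.949 μg/mL.
Steady-state peak Cmax,ss = C₀·R ≈ 8.949 × 1.7709 ≈ 15.848 μg/mL.
One interval later, Cmin,ss = Cmax,ss·e^(−kτ) ≈ 15.848 × 0.4353 ≈ 6.899 μg/mL.

6.9 μg/mL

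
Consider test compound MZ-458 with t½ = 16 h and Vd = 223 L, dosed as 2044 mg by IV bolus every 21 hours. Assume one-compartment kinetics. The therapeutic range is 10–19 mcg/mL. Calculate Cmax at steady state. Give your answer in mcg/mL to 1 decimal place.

15.3 mcg/mL

k = ln2/t½ = ln2/16 ≈ 0.043322 h⁻¹; fraction remaining f = e^(−kτ) = e^(−0.043322×21) ≈ 0.4026.
At steady state, accumulation factor R = 1/(1 − e^(−kτ)) ≈ 1.6739.
Each bolus raises the concentration by D/Vd = 2044/223 ≈ 9.166 mcg/mL.
Steady-state peak Cmax,ss = C₀·R ≈ 9.166 × 1.6739 ≈ 15.343 mcg/mL.
Peak 15.3 mcg/mL vs MTC 19 mcg/mL: below toxic threshold.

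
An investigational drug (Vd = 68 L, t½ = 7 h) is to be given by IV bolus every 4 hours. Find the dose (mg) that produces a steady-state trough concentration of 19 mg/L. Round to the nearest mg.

τ/t½ = 4/7 ≈ 0.57143, so f = (1/2)^(4/7) ≈ 0.672950.
Cmin,ss = (D/Vd)·f/(1−f), so D = Cmin,ss·Vd·(1−f)/f.
D = 19 × 68 × (1−f)/f ≈ 19 × 68 × 0.48599 ≈ 627.90 mg.

628 mg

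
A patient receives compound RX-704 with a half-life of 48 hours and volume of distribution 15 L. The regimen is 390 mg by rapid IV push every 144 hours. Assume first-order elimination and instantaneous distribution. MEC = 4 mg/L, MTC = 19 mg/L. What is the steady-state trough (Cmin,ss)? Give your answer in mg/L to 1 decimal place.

τ = 144 h = 3 half-lives, so f = (1/2)^3 = 0.125.
Accumulation ratio R = 1/(1 − f) = 1/0.875 = 8/7.
Single-dose peak C₀ = D/Vd = 390/15 = 26 mg/L.
Steady-state peak Cmax,ss = C₀·R = 26 × 8/7 ≈ 29.714 mg/L.
Steady-state trough Cmin,ss = Cmax,ss·f ≈ 29.714 × 0.125 ≈ 3.714 mg/L.
Trough 3.7 mg/L vs MEC 4 mg/L: subtherapeutic.

3.7 mg/L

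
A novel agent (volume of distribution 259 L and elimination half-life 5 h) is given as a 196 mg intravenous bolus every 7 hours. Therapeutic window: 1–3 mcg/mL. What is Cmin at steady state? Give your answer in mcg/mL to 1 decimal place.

0.5 mcg/mL

k = ln2/t½ = ln2/5 ≈ 0.138629 h⁻¹; fraction remaining f = e^(−kτ) = e^(−0.138629×7) ≈ 0.3789.
Each bolus raises the concentration by D/Vd = 196/259 ≈ 0.757 mcg/mL.
Steady-state trough Cmin,ss = C₀·f/(1−f) ≈ 0.757 × 0.3789/0.6211 ≈ 0.462 mcg/mL.
Trough 0.5 mcg/mL vs MEC 1 mcg/mL: subtherapeutic.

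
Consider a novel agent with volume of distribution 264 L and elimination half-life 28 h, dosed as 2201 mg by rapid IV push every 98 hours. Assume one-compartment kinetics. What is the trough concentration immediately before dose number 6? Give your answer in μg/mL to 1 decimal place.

0.8 μg/mL

f = (1/2)^(τ/t½) = (1/2)^(98/28) ≈ 0.0884.
C₀ = D/Vd = 2201/264 ≈ 8.337 μg/mL.
Before the 6th dose, 5 doses have been given. Superposition: Cmin = C₀·(f + f² + … + f^5).
≈ 8.337 × (0.0884 + 0.0078 + 0.0007 + 0.0001 + 0.0000) ≈ 8.337 × 0.0970 ≈ 0.809 μg/mL.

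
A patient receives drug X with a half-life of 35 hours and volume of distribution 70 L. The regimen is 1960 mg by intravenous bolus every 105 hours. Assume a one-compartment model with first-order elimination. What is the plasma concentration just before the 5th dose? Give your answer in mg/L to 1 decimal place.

4.0 mg/L

f = (1/2)^(τ/t½) = (1/2)^(105/35) ≈ 0.1250.
C₀ = D/Vd = 1960/70 ≈ 28.000 mg/L.
Before the 5th dose, 4 doses have been given. Superposition: Cmin = C₀·(f + f² + … + f^4).
≈ 28.000 × (0.1250 + 0.0156 + 0.0020 + 0.0002) ≈ 28.000 × 0.1428 ≈ 3.998 mg/L.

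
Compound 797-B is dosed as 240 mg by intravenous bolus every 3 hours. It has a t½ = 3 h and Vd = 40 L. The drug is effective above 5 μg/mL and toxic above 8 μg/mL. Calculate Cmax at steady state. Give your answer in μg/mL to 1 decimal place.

12.0 μg/mL

τ = 3 h = 1 half-life, so f = (1/2)^1 = 0.5.
Accumulation ratio R = 1/(1 − f) = 1/0.5 = 2/1.
Single-dose peak C₀ = D/Vd = 240/40 = 6 μg/mL.
Steady-state peak Cmax,ss = C₀·R = 6 × 2/1 ≈ 12.000 μg/mL.
Peak 12.0 μg/mL vs MTC 8 μg/mL: exceeds toxic threshold.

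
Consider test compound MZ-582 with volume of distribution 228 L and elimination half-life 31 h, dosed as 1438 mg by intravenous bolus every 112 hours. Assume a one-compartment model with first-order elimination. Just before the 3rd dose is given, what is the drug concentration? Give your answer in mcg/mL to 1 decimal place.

0.6 mcg/mL

f = (1/2)^(τ/t½) = (1/2)^(112/31) ≈ 0.0817.
C₀ = D/Vd = 1438/228 ≈ 6.307 mcg/mL.
Before the 3rd dose, 2 doses have been given. Superposition: Cmin = C₀·(f + f²).
≈ 6.307 × (0.0817 + 0.0067) ≈ 6.307 × 0.0884 ≈ 0.558 mcg/mL.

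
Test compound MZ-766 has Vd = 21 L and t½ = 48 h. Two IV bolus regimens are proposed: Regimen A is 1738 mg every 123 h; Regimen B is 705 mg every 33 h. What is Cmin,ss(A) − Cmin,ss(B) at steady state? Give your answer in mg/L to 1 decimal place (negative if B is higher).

Regimen A: f = (1/2)^(123/48) ≈ 0.1693; Cmin,ss = (1738/21)·f/(1−f) ≈ 16.867 mg/L.
Regimen B: f = (1/2)^(33/48) ≈ 0.6209; Cmin,ss = (705/21)·f/(1−f) ≈ 54.984 mg/L.
Difference ≈ 16.867 − 54.984 ≈ -38.117 mg/L.

-38.1 mg/L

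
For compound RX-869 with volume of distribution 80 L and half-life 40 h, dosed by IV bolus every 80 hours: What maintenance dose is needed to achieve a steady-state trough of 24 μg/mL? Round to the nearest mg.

τ/t½ = 80/40 ≈ 2, so f = (1/2)^(80/40) ≈ 0.250000.
Cmin,ss = (D/Vd)·f/(1−f), so D = Cmin,ss·Vd·(1−f)/f.
D = 24 × 80 × (1−f)/f ≈ 24 × 80 × 3.00000 ≈ 5760.00 mg.

5760 mg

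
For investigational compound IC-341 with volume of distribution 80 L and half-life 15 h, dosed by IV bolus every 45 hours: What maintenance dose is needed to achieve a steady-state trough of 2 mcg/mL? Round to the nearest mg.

τ/t½ = 45/15 ≈ 3, so f = (1/2)^(45/15) ≈ 0.125000.
Cmin,ss = (D/Vd)·f/(1−f), so D = Cmin,ss·Vd·(1−f)/f.
D = 2 × 80 × (1−f)/f ≈ 2 × 80 × 7.00000 ≈ 1120.00 mg.

1120 mg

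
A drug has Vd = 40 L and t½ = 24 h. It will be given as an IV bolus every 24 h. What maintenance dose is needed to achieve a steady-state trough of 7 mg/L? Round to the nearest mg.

τ/t½ = 24/24 ≈ 1, so f = (1/2)^(24/24) ≈ 0.500000.
Cmin,ss = (D/Vd)·f/(1−f), so D = Cmin,ss·Vd·(1−f)/f.
D = 7 × 40 × (1−f)/f ≈ 7 × 40 × 1.00000 ≈ 280.00 mg.

280 mg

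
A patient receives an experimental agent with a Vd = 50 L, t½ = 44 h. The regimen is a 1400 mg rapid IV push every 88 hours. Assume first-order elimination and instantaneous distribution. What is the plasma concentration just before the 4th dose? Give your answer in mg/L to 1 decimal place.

9.2 mg/L

f = (1/2)^(τ/t½) = (1/2)^(88/44) ≈ 0.2500.
C₀ = D/Vd = 1400/50 ≈ 28.000 mg/L.
Before the 4th dose, 3 doses have been given. Superposition: Cmin = C₀·(f + f² + … + f^3).
≈ 28.000 × (0.2500 + 0.0625 + 0.0156) ≈ 28.000 × 0.3281 ≈ 9.187 mg/L.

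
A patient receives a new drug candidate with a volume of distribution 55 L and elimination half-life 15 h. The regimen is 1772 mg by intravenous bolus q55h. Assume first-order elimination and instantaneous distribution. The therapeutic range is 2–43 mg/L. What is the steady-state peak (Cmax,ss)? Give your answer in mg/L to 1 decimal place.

35.0 mg/L

τ/t½ = 55/15 ≈ 3.6667, so fraction remaining f = (1/2)^(55/15) ≈ 0.0787.
At steady state, accumulation factor R = 1/(1 − e^(−kτ)) ≈ 1.0854.
Each bolus raises the concentration by D/Vd = 1772/55 ≈ 32.218 mg/L.
Steady-state peak Cmax,ss = C₀·R ≈ 32.218 × 1.0854 ≈ 34.969 mg/L.
Peak 35.0 mg/L vs MTC 43 mg/L: below toxic threshold.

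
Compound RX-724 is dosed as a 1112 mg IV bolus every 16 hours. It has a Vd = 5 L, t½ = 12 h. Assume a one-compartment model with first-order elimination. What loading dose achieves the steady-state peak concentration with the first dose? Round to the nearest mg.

f = (1/2)^(16/12) ≈ 0.396850; accumulation ratio R = 1/(1−f) ≈ 1.65796.
Loading dose to hit Cmax,ss on first dose: D_load = D_maint·R ≈ 1112 × 1.65796 ≈ 1843.65 mg.

1844 mg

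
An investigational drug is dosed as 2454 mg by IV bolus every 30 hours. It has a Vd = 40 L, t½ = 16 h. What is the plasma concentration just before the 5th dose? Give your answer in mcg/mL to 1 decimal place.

22.9 mcg/mL

f = (1/2)^(τ/t½) = (1/2)^(30/16) ≈ 0.2726.
C₀ = D/Vd = 2454/40 ≈ 61.350 mcg/mL.
Before the 5th dose, 4 doses have been given. Superposition: Cmin = C₀·(f + f² + … + f^4).
≈ 61.350 × (0.2726 + 0.0743 + 0.0203 + 0.0055) ≈ 61.350 × 0.3727 ≈ 22.865 mcg/mL.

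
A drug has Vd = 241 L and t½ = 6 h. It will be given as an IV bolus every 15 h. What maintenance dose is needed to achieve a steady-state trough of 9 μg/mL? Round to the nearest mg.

τ/t½ = 15/6 ≈ 2.5, so f = (1/2)^(15/6) ≈ 0.176777.
Cmin,ss = (D/Vd)·f/(1−f), so D = Cmin,ss·Vd·(1−f)/f.
D = 9 × 241 × (1−f)/f ≈ 9 × 241 × 4.65684 ≈ 10100.69 mg.

10101 mg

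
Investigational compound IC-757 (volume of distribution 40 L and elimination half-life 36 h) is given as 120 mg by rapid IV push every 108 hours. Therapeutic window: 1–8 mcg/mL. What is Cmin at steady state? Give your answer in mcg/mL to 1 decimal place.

0.4 mcg/mL

The dosing interval is 3 half-lives, so f = 2^(−3) = 0.125.
At steady state, R = 1/(1 − 0.125) = 8/7.
Single-dose peak C₀ = D/Vd = 120/40 = 3 mcg/mL.
Steady-state peak Cmax,ss = C₀·R = 3 × 8/7 ≈ 3.429 mcg/mL.
Steady-state trough Cmin,ss = Cmax,ss·f ≈ 3.429 × 0.125 ≈ 0.429 mcg/mL.
Trough 0.4 mcg/mL vs MEC 1 mcg/mL: subtherapeutic.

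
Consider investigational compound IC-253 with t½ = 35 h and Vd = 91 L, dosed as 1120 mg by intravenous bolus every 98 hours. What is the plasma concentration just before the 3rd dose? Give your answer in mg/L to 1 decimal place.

2.0 mg/L

f = (1/2)^(τ/t½) = (1/2)^(98/35) ≈ 0.1436.
C₀ = D/Vd = 1120/91 ≈ 12.308 mg/L.
Before the 3rd dose, 2 doses have been given. Superposition: Cmin = C₀·(f + f²).
≈ 12.308 × (0.1436 + 0.0206) ≈ 12.308 × 0.1642 ≈ 2.021 mg/L.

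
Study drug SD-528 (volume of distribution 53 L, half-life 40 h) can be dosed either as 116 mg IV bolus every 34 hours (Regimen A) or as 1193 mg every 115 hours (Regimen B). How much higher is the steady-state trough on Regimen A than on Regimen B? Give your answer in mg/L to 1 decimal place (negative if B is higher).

-0.8 mg/L

Regimen A: f = (1/2)^(34/40) ≈ 0.5548; Cmin,ss = (116/53)·f/(1−f) ≈ 2.727 mg/L.
Regimen B: f = (1/2)^(115/40) ≈ 0.1363; Cmin,ss = (1193/53)·f/(1−f) ≈ 3.552 mg/L.
Difference ≈ 2.727 − 3.552 ≈ -0.825 mg/L.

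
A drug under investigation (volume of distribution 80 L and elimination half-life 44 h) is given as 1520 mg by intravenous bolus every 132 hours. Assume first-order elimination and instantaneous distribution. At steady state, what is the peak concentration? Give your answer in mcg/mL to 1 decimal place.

τ = 132 h = 3 half-lives, so f = (1/2)^3 = 0.125.
At steady state, R = 1/(1 − 0.125) = 8/7.
Single-dose peak C₀ = D/Vd = 1520/80 = 19 mcg/mL.
Steady-state peak Cmax,ss = C₀·R = 19 × 8/7 ≈ 21.714 mcg/mL.

21.7 mcg/mL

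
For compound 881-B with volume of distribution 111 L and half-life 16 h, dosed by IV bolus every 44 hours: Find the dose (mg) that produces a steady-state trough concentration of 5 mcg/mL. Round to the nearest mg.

τ/t½ = 44/16 ≈ 2.75, so f = (1/2)^(44/16) ≈ 0.148651.
Cmin,ss = (D/Vd)·f/(1−f), so D = Cmin,ss·Vd·(1−f)/f.
D = 5 × 111 × (1−f)/f ≈ 5 × 111 × 5.72717 ≈ 3178.58 mg.

3179 mg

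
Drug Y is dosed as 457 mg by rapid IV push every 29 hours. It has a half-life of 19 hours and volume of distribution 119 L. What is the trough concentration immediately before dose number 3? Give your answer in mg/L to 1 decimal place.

f = (1/2)^(τ/t½) = (1/2)^(29/19) ≈ 0.3472.
C₀ = D/Vd = 457/119 ≈ 3.840 mg/L.
Before the 3rd dose, 2 doses have been given. Superposition: Cmin = C₀·(f + f²).
≈ 3.840 × (0.3472 + 0.1205) ≈ 3.840 × 0.4677 ≈ 1.796 mg/L.

1.8 mg/L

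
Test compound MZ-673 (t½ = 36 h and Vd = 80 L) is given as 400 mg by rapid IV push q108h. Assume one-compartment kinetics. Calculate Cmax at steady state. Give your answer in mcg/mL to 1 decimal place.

5.7 mcg/mL

τ = 108 h = 3 half-lives, so f = (1/2)^3 = 0.125.
At steady state, R = 1/(1 − 0.125) = 8/7.
Single-dose peak C₀ = D/Vd = 400/80 = 5 mcg/mL.
Steady-state peak Cmax,ss = C₀·R = 5 × 8/7 ≈ 5.714 mcg/mL.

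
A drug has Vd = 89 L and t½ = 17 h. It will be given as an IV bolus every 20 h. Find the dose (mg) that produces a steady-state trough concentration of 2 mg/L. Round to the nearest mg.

τ/t½ = 20/17 ≈ 1.1765, so f = (1/2)^(20/17) ≈ 0.442433.
Cmin,ss = (D/Vd)·f/(1−f), so D = Cmin,ss·Vd·(1−f)/f.
D = 2 × 89 × (1−f)/f ≈ 2 × 89 × 1.26023 ≈ 224.32 mg.

224 mg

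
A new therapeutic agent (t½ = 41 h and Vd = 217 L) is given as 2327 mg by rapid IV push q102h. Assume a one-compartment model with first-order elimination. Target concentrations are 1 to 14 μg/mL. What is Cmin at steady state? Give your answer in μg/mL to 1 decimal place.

Over one 102-h interval, 102/41 ≈ 2.4878 half-lives elapse, leaving f ≈ 0.1783 of each dose.
Each bolus raises the concentration by D/Vd = 2327/217 ≈ 10.724 μg/mL.
Steady-state trough Cmin,ss = C₀·f/(1−f) ≈ 10.724 × 0.1783/0.8217 ≈ 2.327 μg/mL.
Trough 2.3 μg/mL vs MEC 1 μg/mL: adequate.

2.3 μg/mL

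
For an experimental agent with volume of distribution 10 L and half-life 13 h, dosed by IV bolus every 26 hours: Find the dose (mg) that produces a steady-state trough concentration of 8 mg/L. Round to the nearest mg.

τ/t½ = 26/13 ≈ 2, so f = (1/2)^(26/13) ≈ 0.250000.
Cmin,ss = (D/Vd)·f/(1−f), so D = Cmin,ss·Vd·(1−f)/f.
D = 8 × 10 × (1−f)/f ≈ 8 × 10 × 3.00000 ≈ 240.00 mg.

240 mg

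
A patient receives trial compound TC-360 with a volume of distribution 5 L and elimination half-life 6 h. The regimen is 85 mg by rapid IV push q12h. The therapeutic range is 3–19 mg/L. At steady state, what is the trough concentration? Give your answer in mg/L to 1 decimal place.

5.7 mg/L

The dosing interval is 2 half-lives, so f = 2^(−2) = 0.25.
At steady state, R = 1/(1 − 0.25) = 4/3.
Single-dose peak C₀ = D/Vd = 85/5 = 17 mg/L.
Steady-state peak Cmax,ss = C₀·R = 17 × 4/3 ≈ 22.667 mg/L.
Steady-state trough Cmin,ss = Cmax,ss·f ≈ 22.667 × 0.25 ≈ 5.667 mg/L.
Trough 5.7 mg/L vs MEC 3 mg/L: adequate.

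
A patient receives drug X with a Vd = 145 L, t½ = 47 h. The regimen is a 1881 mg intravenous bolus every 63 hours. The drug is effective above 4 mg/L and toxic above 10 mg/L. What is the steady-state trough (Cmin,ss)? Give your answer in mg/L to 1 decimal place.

8.5 mg/L

Over one 63-h interval, 63/47 ≈ 1.3404 half-lives elapse, leaving f ≈ 0.3949 of each dose.
Single-dose peak C₀ = D/Vd = 1881/145 ≈ 12.972 mg/L.
Steady-state trough Cmin,ss = C₀·f/(1−f) ≈ 12.972 × 0.3949/0.6051 ≈ 8.466 mg/L.
Trough 8.5 mg/L vs MEC 4 mg/L: adequate.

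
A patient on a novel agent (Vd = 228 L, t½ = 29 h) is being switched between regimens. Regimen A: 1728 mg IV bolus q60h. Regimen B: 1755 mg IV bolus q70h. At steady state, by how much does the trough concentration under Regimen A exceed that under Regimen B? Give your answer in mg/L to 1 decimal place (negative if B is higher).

0.6 mg/L

Regimen A: f = (1/2)^(60/29) ≈ 0.2383; Cmin,ss = (1728/228)·f/(1−f) ≈ 2.371 mg/L.
Regimen B: f = (1/2)^(70/29) ≈ 0.1877; Cmin,ss = (1755/228)·f/(1−f) ≈ 1.779 mg/L.
Difference ≈ 2.371 − 1.779 ≈ 0.592 mg/L.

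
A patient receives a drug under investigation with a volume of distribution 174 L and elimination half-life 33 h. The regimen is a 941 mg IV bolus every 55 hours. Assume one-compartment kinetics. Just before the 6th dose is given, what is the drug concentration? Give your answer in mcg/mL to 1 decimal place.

f = (1/2)^(τ/t½) = (1/2)^(55/33) ≈ 0.3150.
C₀ = D/Vd = 941/174 ≈ 5.408 mcg/mL.
Before the 6th dose, 5 doses have been given. Superposition: Cmin = C₀·(f + f² + … + f^5).
≈ 5.408 × (0.3150 + 0.0992 + 0.0313 + 0.0098 + 0.0031) ≈ 5.408 × 0.4584 ≈ 2.479 mcg/mL.

2.5 mcg/mL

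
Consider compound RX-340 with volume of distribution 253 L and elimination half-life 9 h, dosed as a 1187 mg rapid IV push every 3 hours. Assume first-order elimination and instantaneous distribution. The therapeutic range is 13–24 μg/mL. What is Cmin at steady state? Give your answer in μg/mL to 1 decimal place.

18.1 μg/mL

k = ln2/t½ = ln2/9 ≈ 0.077016 h⁻¹; fraction remaining f = e^(−kτ) = e^(−0.077016×3) ≈ 0.7937.
Single-dose peak C₀ = D/Vd = 1187/253 ≈ 4.692 μg/mL.
Steady-state trough Cmin,ss = C₀·f/(1−f) ≈ 4.692 × 0.7937/0.2063 ≈ 18.052 μg/mL.
Trough 18.1 μg/mL vs MEC 13 μg/mL: adequate.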